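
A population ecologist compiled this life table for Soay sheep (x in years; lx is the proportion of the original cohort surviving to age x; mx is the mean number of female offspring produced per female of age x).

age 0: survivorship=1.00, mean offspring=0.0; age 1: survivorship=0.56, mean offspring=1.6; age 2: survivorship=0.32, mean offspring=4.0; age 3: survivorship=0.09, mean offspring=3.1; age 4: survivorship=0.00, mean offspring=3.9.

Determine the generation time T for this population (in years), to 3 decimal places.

lx·mx: 0, 0.896, 1.28, 0.279, 0 → R0 = 2.455
x·lx·mx: 0, 0.896, 2.56, 0.837, 0 → Σ = 4.293
T = 4.293 / 2.455 = 1.748676… → 1.749

1.749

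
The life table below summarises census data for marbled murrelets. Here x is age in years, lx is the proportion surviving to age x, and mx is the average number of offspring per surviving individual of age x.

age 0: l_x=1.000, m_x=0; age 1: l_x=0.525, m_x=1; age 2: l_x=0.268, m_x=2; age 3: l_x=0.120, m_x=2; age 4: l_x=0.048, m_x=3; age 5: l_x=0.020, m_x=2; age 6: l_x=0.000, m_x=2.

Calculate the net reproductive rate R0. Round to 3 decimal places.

lx·mx by age: 0, 0.525, 0.536, 0.24, 0.144, 0.04, 0
R0 = Σ lx·mx = 1.485 → 1.485

1.485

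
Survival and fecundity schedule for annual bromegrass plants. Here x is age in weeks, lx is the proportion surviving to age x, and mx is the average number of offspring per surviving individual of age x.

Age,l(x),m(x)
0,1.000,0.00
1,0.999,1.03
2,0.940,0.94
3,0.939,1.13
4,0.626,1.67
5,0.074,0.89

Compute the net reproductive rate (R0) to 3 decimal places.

lx·mx by age: 0, 1.02897, 0.8836, 1.06107, 1.04542, 0.06586
R0 = Σ lx·mx = 4.08492 → 4.085

4.085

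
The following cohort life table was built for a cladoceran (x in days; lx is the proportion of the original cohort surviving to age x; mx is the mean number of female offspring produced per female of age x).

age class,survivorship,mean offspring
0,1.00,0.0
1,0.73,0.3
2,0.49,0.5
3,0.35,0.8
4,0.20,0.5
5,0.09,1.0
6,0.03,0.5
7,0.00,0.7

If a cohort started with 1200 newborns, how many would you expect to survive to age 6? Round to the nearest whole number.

36

Expected survivors = N0 · l_6 = 1200 × 0.03 = 36 → 36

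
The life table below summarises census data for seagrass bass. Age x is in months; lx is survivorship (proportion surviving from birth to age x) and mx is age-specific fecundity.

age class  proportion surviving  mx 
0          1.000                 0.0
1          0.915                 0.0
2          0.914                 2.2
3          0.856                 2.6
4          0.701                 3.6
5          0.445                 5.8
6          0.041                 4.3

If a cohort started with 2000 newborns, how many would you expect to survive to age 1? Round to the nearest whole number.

1830

Expected survivors = N0 · l_1 = 2000 × 0.915 = 1830 → 1830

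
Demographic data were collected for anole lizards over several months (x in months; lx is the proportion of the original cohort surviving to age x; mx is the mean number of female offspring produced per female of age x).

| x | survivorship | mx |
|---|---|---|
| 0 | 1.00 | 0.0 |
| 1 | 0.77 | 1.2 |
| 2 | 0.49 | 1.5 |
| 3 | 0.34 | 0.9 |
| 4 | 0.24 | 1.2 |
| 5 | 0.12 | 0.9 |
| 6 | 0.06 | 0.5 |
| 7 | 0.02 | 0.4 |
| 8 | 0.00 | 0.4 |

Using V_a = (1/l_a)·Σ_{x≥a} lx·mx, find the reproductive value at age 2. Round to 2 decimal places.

lx·mx for x ≥ 2: 0.735, 0.306, 0.288, 0.108, 0.03, 0.008, 0 → sum = 1.475
V_2 = 1.475 / l_2 = 1.475 / 0.49 = 3.010204… → 3.01

3.01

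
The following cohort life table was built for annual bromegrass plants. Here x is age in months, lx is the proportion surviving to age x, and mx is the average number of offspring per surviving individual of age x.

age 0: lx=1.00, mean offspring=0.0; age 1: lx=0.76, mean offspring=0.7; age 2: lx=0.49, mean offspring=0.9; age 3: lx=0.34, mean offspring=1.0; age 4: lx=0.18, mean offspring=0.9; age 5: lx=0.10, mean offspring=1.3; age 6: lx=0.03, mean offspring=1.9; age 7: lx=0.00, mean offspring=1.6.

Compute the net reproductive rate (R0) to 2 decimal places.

1.66

lx·mx by age: 0, 0.532, 0.441, 0.34, 0.162, 0.13, 0.057, 0
R0 = Σ lx·mx = 1.662 → 1.66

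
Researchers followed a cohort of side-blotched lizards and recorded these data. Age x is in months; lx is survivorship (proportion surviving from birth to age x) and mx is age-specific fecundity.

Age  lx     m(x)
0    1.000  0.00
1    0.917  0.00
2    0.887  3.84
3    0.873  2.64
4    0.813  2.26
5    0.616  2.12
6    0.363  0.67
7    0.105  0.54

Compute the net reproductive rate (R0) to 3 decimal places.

lx·mx by age: 0, 0, 3.40608, 2.30472, 1.83738, 1.30592, 0.24321, 0.0567
R0 = Σ lx·mx = 9.15401 → 9.154

9.154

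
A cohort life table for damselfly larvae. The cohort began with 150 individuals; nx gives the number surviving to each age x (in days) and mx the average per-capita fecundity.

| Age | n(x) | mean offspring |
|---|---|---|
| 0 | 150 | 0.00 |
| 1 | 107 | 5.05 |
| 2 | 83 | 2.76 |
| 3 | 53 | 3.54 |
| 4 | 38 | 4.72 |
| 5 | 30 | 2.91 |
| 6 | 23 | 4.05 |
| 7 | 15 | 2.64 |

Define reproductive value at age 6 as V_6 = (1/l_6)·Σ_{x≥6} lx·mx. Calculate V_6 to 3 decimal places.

5.772

lx = nx/n0 = nx/150: 1, 0.71333…, 0.55333…, 0.35333…, 0.25333…, 0.2, 0.15333…, 0.1
lx·mx for x ≥ 6: 0.621…, 0.264 → sum = 0.885…
V_6 = 0.885… / l_6 = 0.885… / 0.153333… = 5.771739… → 5.772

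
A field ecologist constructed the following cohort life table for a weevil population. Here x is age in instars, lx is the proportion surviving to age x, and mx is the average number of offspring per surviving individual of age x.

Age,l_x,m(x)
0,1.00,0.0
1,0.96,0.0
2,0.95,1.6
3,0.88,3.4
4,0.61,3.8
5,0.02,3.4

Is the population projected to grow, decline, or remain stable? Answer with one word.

growing

R0 = Σ lx·mx = 0 + 0 + 1.52 + 2.992 + 2.318 + 0.068 = 6.898
R0 > 1, so the population is growing.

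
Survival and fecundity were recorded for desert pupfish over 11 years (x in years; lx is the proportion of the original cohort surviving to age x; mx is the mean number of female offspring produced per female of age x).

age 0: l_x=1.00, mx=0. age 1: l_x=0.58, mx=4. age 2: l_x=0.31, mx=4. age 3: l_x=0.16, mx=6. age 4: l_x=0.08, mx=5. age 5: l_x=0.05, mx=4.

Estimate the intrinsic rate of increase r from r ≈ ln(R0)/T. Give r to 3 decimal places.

0.813

R0 = Σ lx·mx = 0 + 2.32 + 1.24 + 0.96 + 0.4 + 0.2 = 5.12
Σ x·lx·mx = 10.28; T = 10.28/5.12 = 2.00781…
r ≈ ln(R0)/T = ln(5.12)/2.00781… = 0.8134… → 0.813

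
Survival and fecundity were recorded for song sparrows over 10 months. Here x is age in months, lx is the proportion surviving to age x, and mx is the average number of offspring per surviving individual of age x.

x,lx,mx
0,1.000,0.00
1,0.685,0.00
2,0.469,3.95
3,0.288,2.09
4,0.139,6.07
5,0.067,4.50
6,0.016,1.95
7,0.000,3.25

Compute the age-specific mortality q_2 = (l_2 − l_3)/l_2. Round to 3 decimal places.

q_2 = (l_2 − l_3) / l_2 = (0.469 − 0.288) / 0.469
     = 0.181 / 0.469 = 0.385928… → 0.386

0.386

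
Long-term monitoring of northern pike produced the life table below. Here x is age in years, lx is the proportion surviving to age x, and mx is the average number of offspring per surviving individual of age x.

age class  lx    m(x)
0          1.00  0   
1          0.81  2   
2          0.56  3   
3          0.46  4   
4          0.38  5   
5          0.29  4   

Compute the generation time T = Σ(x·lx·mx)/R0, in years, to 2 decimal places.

2.91

lx·mx: 0, 1.62, 1.68, 1.84, 1.9, 1.16 → R0 = 8.2
x·lx·mx: 0, 1.62, 3.36, 5.52, 7.6, 5.8 → Σ = 23.9
T = 23.9 / 8.2 = 2.914634… → 2.91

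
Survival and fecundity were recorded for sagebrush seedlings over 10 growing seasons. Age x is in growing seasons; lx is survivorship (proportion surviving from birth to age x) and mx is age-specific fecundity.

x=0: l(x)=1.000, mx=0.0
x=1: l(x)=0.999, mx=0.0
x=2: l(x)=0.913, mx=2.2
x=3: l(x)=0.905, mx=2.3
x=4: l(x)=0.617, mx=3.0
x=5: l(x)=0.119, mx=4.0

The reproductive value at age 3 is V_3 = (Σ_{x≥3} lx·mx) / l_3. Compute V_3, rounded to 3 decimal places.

lx·mx for x ≥ 3: 2.0815, 1.851, 0.476 → sum = 4.4085
V_3 = 4.4085 / l_3 = 4.4085 / 0.905 = 4.871271… → 4.871

4.871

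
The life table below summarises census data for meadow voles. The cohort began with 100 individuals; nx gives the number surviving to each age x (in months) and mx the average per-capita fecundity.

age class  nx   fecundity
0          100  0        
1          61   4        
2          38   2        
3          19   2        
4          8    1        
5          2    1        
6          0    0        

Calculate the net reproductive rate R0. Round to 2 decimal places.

lx = nx/n0 = nx/100: 1, 0.61, 0.38, 0.19, 0.08, 0.02, 0
lx·mx by age: 0, 2.44, 0.76, 0.38, 0.08, 0.02, 0
R0 = Σ lx·mx = 3.68 → 3.68

3.68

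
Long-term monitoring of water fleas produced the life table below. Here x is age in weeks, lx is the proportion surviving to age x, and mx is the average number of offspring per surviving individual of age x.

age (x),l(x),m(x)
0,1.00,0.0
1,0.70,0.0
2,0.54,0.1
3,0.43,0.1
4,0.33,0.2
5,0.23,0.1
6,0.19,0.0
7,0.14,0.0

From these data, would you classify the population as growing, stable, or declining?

declining

R0 = Σ lx·mx = 0 + 0 + 0.054 + 0.043 + 0.066 + 0.023 + 0 + 0 = 0.186
R0 < 1, so the population is declining.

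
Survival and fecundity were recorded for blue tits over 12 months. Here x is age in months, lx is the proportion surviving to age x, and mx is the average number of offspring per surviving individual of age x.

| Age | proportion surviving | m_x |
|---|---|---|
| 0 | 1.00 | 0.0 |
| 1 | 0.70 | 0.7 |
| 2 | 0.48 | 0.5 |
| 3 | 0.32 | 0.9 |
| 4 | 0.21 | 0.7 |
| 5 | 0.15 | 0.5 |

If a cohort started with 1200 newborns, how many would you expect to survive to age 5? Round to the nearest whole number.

180

Expected survivors = N0 · l_5 = 1200 × 0.15 = 180 → 180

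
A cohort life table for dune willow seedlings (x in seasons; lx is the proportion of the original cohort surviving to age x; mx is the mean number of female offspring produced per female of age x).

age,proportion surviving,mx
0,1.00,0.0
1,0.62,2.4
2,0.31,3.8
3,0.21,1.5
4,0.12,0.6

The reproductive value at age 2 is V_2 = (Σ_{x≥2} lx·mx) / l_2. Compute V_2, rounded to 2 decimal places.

5.05

lx·mx for x ≥ 2: 1.178, 0.315, 0.072 → sum = 1.565
V_2 = 1.565 / l_2 = 1.565 / 0.31 = 5.048387… → 5.05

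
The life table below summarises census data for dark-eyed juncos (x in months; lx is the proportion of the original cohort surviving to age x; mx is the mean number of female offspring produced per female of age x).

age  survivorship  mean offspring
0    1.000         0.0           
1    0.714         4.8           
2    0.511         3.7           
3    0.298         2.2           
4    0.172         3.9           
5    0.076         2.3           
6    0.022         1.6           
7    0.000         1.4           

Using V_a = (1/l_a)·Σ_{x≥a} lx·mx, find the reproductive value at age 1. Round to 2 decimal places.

9.60

lx·mx for x ≥ 1: 3.4272, 1.8907, 0.6556, 0.6708, 0.1748, 0.0352, 0 → sum = 6.8543
V_1 = 6.8543 / l_1 = 6.8543 / 0.714 = 9.59986… → 9.60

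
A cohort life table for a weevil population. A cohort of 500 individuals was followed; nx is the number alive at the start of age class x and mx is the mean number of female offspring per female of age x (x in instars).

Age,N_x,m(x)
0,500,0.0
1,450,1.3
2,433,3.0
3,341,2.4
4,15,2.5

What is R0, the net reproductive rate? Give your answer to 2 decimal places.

5.48

lx = nx/n0 = nx/500: 1, 0.9, 0.866, 0.682, 0.03
lx·mx by age: 0, 1.17, 2.598, 1.6368, 0.075
R0 = Σ lx·mx = 5.4798 → 5.48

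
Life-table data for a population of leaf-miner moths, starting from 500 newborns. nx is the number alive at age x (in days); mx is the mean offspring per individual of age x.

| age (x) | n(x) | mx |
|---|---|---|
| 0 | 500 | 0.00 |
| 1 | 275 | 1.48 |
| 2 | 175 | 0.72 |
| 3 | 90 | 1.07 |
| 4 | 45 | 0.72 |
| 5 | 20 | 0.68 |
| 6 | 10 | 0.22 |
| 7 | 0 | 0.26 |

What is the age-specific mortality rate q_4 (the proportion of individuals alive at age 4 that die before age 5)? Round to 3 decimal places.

0.556

lx = nx/n0 = nx/500: 1, 0.55, 0.35, 0.18, 0.09, 0.04, 0.02, 0
q_4 = (l_4 − l_5) / l_4 = (0.09 − 0.04) / 0.09
     = 0.05 / 0.09 = 0.555556… → 0.556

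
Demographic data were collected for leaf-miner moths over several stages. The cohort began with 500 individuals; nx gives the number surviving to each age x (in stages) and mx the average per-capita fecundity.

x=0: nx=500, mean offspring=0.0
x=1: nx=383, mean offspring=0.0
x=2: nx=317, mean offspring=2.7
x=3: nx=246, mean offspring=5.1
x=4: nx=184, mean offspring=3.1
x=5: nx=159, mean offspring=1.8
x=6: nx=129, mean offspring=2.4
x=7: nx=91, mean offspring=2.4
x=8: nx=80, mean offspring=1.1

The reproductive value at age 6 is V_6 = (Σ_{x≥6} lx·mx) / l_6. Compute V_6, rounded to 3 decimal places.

4.775

lx = nx/n0 = nx/500: 1, 0.766, 0.634, 0.492, 0.368, 0.318, 0.258, 0.182, 0.16
lx·mx for x ≥ 6: 0.6192, 0.4368, 0.176 → sum = 1.232
V_6 = 1.232 / l_6 = 1.232 / 0.258 = 4.775194… → 4.775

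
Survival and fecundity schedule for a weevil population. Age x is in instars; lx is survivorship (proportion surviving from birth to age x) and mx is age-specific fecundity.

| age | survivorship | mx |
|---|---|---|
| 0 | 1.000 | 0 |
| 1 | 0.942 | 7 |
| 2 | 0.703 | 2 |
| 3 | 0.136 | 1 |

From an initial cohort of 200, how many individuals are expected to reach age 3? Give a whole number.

27

Expected survivors = N0 · l_3 = 200 × 0.136 = 27.2 → 27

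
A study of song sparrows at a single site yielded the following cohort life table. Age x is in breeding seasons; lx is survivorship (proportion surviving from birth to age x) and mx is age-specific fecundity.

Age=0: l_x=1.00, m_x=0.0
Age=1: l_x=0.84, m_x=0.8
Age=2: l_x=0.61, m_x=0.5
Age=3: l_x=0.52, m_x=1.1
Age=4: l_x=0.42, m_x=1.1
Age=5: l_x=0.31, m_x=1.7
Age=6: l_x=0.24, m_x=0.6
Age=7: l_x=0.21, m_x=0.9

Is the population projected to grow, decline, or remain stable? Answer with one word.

growing

R0 = Σ lx·mx = 0 + 0.672 + 0.305 + 0.572 + 0.462 + 0.527 + 0.144 + 0.189 = 2.871
R0 > 1, so the population is growing.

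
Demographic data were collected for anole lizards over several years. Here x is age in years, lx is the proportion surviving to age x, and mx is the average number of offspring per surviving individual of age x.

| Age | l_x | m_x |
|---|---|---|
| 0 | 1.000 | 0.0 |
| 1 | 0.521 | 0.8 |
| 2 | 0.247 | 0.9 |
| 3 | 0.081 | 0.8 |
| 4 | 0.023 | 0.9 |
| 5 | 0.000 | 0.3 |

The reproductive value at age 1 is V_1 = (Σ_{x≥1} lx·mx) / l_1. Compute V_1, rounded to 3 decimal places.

lx·mx for x ≥ 1: 0.4168, 0.2223, 0.0648, 0.0207, 0 → sum = 0.7246
V_1 = 0.7246 / l_1 = 0.7246 / 0.521 = 1.390787… → 1.391

1.391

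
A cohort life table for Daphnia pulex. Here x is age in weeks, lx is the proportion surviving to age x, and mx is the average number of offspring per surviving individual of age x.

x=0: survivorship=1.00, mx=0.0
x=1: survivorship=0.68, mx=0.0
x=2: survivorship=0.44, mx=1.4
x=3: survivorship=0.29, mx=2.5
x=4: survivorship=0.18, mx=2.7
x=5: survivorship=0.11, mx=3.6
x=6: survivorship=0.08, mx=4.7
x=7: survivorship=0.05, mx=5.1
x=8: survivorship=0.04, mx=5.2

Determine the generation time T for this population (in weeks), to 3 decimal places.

lx·mx: 0, 0, 0.616, 0.725, 0.486, 0.396, 0.376, 0.255, 0.208 → R0 = 3.062
x·lx·mx: 0, 0, 1.232, 2.175, 1.944, 1.98, 2.256, 1.785, 1.664 → Σ = 13.036
T = 13.036 / 3.062 = 4.257348… → 4.257

4.257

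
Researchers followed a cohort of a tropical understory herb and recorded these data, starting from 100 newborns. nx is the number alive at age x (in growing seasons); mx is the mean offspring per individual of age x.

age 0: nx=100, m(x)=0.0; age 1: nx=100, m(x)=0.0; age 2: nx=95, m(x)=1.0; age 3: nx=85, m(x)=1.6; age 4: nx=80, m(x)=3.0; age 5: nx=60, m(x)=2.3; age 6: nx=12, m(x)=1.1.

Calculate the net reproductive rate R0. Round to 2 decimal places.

lx = nx/n0 = nx/100: 1, 1, 0.95, 0.85, 0.8, 0.6, 0.12
lx·mx by age: 0, 0, 0.95, 1.36, 2.4, 1.38, 0.132
R0 = Σ lx·mx = 6.222 → 6.22

6.22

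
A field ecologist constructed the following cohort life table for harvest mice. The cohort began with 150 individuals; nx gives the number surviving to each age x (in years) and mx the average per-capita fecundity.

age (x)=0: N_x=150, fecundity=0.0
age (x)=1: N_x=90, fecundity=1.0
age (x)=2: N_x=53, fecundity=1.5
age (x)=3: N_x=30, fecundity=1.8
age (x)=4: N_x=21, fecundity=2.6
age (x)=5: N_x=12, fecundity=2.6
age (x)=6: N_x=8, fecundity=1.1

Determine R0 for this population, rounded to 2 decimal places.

2.12

lx = nx/n0 = nx/150: 1, 0.6, 0.35333…, 0.2, 0.14, 0.08, 0.05333…
lx·mx by age: 0, 0.6, 0.53…, 0.36, 0.364, 0.208, 0.058667…
R0 = Σ lx·mx = 2.120667… → 2.12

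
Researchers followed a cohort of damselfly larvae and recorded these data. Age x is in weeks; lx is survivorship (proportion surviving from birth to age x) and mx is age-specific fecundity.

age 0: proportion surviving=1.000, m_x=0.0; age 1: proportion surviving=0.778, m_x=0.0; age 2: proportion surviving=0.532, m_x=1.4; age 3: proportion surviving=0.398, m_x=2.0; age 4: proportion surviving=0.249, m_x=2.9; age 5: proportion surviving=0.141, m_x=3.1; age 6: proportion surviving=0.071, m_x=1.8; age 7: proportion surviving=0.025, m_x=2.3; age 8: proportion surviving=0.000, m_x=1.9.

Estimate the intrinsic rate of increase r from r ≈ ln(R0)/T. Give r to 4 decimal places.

0.3021

R0 = Σ lx·mx = 0 + 0 + 0.7448 + 0.796 + 0.7221 + 0.4371 + 0.1278 + 0.0575 + 0 = 2.8853
Σ x·lx·mx = 10.1208; T = 10.1208/2.8853 = 3.50771…
r ≈ ln(R0)/T = ln(2.8853)/3.50771… = 0.302086… → 0.3021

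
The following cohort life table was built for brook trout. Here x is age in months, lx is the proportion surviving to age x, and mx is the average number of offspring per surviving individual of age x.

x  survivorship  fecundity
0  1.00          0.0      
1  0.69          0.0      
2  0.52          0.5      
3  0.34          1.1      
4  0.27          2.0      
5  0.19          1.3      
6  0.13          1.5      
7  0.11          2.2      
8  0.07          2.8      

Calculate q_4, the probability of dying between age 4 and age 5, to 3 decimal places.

q_4 = (l_4 − l_5) / l_4 = (0.27 − 0.19) / 0.27
     = 0.08 / 0.27 = 0.296296… → 0.296

0.296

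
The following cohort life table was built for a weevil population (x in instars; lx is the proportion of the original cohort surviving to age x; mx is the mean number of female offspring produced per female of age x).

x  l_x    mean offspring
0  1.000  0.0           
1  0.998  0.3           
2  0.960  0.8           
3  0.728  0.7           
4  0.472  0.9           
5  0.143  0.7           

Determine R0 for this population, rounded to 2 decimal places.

lx·mx by age: 0, 0.2994, 0.768, 0.5096, 0.4248, 0.1001
R0 = Σ lx·mx = 2.1019 → 2.10

2.10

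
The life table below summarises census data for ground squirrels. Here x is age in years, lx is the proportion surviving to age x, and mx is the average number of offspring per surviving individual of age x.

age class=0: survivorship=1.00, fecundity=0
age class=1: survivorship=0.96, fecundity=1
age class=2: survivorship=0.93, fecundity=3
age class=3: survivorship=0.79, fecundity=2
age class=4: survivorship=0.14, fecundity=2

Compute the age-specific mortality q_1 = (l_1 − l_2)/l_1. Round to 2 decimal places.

0.03

q_1 = (l_1 − l_2) / l_1 = (0.96 − 0.93) / 0.96
     = 0.03 / 0.96 = 0.03125 → 0.03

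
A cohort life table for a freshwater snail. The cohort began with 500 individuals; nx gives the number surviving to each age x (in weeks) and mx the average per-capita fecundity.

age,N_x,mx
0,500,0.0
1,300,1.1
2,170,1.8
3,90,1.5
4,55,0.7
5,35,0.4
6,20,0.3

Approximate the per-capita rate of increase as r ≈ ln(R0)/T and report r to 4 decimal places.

lx = nx/n0 = nx/500: 1, 0.6, 0.34, 0.18, 0.11, 0.07, 0.04
R0 = Σ lx·mx = 0 + 0.66 + 0.612 + 0.27 + 0.077 + 0.028 + 0.012 = 1.659
Σ x·lx·mx = 3.214; T = 3.214/1.659 = 1.93731…
r ≈ ln(R0)/T = ln(1.659)/1.93731… = 0.261298… → 0.2613

0.2613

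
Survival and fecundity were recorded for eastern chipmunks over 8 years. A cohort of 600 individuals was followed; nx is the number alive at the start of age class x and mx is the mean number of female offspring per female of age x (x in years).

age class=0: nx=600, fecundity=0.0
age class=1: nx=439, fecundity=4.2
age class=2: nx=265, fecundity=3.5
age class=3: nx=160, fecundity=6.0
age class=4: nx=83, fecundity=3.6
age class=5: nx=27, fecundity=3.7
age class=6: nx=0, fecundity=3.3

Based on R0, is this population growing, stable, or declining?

growing

lx = nx/n0 = nx/600: 1, 0.73167…, 0.44167…, 0.26667…, 0.13833…, 0.045, 0
R0 = Σ lx·mx = 0 + 3.073… + 1.545833… + 1.6… + 0.498… + 0.1665 + 0 = 6.883333…
R0 > 1, so the population is growing.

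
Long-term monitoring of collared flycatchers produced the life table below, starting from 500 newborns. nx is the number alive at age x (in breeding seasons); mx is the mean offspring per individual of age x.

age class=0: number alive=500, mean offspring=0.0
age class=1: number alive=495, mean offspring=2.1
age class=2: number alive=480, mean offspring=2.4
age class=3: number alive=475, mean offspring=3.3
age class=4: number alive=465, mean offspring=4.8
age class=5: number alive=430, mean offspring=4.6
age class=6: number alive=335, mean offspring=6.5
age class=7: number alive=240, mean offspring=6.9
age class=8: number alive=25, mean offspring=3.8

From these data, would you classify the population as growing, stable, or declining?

lx = nx/n0 = nx/500: 1, 0.99, 0.96, 0.95, 0.93, 0.86, 0.67, 0.48, 0.05
R0 = Σ lx·mx = 0 + 2.079 + 2.304 + 3.135 + 4.464 + 3.956 + 4.355 + 3.312 + 0.19 = 23.795
R0 > 1, so the population is growing.

growing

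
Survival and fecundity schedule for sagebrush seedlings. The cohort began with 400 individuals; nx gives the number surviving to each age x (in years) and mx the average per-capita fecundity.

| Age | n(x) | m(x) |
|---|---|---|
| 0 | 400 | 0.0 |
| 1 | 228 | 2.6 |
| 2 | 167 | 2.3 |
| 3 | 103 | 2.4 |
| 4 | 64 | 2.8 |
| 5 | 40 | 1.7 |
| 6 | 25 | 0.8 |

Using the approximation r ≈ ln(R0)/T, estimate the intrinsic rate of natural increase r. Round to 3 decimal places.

0.598

lx = nx/n0 = nx/400: 1, 0.57, 0.4175, 0.2575, 0.16, 0.1, 0.0625
R0 = Σ lx·mx = 0 + 1.482 + 0.96025 + 0.618 + 0.448 + 0.17 + 0.05 = 3.72825
Σ x·lx·mx = 8.1985; T = 8.1985/3.72825 = 2.19902…
r ≈ ln(R0)/T = ln(3.72825)/2.19902… = 0.59842… → 0.598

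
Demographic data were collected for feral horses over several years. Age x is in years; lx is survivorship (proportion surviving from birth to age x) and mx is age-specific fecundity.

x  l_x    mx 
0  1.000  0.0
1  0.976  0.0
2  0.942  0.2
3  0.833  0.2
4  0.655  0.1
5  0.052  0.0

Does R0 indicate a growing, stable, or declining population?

R0 = Σ lx·mx = 0 + 0 + 0.1884 + 0.1666 + 0.0655 + 0 = 0.4205
R0 < 1, so the population is declining.

declining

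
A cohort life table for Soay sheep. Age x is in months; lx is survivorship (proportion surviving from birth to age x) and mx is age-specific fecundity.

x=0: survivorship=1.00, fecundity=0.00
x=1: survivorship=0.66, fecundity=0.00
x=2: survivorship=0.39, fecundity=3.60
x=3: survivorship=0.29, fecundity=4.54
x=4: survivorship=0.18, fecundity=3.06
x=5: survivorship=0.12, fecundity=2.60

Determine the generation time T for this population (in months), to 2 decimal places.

lx·mx: 0, 0, 1.404, 1.3166, 0.5508, 0.312 → R0 = 3.5834
x·lx·mx: 0, 0, 2.808, 3.9498, 2.2032, 1.56 → Σ = 10.521
T = 10.521 / 3.5834 = 2.936038… → 2.94

2.94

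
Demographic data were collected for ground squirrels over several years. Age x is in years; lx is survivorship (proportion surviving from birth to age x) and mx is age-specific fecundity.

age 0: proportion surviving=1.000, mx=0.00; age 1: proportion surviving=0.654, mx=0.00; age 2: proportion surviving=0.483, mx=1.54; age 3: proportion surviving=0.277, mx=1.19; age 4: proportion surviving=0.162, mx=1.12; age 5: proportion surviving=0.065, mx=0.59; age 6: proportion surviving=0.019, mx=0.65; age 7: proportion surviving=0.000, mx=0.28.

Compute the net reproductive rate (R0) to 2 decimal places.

1.31

lx·mx by age: 0, 0, 0.74382, 0.32963, 0.18144, 0.03835, 0.01235, 0
R0 = Σ lx·mx = 1.30559 → 1.31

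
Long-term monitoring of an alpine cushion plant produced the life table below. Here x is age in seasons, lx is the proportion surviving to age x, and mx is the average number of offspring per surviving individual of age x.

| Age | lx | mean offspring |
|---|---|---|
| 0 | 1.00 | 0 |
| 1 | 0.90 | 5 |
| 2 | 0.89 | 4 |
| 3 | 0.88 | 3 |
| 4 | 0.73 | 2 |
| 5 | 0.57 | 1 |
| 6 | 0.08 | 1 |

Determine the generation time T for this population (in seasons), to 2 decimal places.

2.24

lx·mx: 0, 4.5, 3.56, 2.64, 1.46, 0.57, 0.08 → R0 = 12.81
x·lx·mx: 0, 4.5, 7.12, 7.92, 5.84, 2.85, 0.48 → Σ = 28.71
T = 28.71 / 12.81 = 2.241218… → 2.24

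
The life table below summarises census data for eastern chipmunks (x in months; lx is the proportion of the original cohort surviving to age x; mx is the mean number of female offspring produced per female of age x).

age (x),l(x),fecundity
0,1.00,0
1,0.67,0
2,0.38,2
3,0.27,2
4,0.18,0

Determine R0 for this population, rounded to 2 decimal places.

lx·mx by age: 0, 0, 0.76, 0.54, 0
R0 = Σ lx·mx = 1.3 → 1.30

1.30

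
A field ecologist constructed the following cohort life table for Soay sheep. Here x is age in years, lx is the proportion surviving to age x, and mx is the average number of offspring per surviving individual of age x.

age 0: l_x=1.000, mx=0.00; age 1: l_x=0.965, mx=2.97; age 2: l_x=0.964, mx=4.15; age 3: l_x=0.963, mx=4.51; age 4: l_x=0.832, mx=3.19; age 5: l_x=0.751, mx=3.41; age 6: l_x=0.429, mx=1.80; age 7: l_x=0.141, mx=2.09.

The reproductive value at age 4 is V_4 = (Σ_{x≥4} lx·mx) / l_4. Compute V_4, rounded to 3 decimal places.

lx·mx for x ≥ 4: 2.65408, 2.56091, 0.7722, 0.29469 → sum = 6.28188
V_4 = 6.28188 / l_4 = 6.28188 / 0.832 = 7.550337… → 7.550

7.550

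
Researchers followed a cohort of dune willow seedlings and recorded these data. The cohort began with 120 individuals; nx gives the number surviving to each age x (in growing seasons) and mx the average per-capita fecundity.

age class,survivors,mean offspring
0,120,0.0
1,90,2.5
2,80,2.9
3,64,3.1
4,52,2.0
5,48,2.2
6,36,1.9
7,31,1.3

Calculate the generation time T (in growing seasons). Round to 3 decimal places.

lx = nx/n0 = nx/120: 1, 0.75, 0.66667…, 0.53333…, 0.43333…, 0.4, 0.3, 0.25833…
lx·mx: 0, 1.875, 1.933333…, 1.653333…, 0.866667…, 0.88, 0.57, 0.335833… → R0 = 8.114167…
x·lx·mx: 0, 1.875, 3.866667…, 4.96…, 3.466667…, 4.4, 3.42, 2.350833… → Σ = 24.339167…
T = 24.339167… / 8.114167… = 2.999589… → 3.000

3.000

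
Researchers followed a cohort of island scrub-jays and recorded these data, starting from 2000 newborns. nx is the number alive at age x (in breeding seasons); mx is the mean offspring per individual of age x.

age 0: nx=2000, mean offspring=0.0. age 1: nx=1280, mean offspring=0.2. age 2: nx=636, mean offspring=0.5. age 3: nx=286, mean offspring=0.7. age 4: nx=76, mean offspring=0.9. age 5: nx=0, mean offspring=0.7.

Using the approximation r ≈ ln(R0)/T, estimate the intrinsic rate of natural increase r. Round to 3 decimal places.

-0.412

lx = nx/n0 = nx/2000: 1, 0.64, 0.318, 0.143, 0.038, 0
R0 = Σ lx·mx = 0 + 0.128 + 0.159 + 0.1001 + 0.0342 + 0 = 0.4213
Σ x·lx·mx = 0.8831; T = 0.8831/0.4213 = 2.09613…
r ≈ ln(R0)/T = ln(0.4213)/2.09613… = -0.41238… → -0.412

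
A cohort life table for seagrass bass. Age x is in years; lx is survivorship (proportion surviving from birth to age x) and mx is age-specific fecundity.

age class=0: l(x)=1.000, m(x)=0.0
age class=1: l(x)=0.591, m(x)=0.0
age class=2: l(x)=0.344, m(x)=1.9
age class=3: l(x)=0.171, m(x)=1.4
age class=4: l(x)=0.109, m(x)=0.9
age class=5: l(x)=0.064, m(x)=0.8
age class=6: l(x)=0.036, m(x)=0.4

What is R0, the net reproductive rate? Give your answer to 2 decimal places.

1.06

lx·mx by age: 0, 0, 0.6536, 0.2394, 0.0981, 0.0512, 0.0144
R0 = Σ lx·mx = 1.0567 → 1.06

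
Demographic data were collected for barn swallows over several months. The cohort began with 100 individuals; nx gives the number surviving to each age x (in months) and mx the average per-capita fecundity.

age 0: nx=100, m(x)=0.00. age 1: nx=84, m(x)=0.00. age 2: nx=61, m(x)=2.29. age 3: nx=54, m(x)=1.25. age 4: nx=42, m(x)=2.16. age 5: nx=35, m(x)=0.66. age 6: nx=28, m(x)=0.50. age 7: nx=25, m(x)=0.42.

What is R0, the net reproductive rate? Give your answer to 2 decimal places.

lx = nx/n0 = nx/100: 1, 0.84, 0.61, 0.54, 0.42, 0.35, 0.28, 0.25
lx·mx by age: 0, 0, 1.3969, 0.675, 0.9072, 0.231, 0.14, 0.105
R0 = Σ lx·mx = 3.4551 → 3.46

3.46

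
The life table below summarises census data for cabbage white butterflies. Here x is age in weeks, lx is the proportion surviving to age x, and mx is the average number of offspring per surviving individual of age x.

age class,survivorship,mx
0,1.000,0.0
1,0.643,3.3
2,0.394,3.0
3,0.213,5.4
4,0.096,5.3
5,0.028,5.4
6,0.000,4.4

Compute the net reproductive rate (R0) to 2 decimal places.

5.11

lx·mx by age: 0, 2.1219, 1.182, 1.1502, 0.5088, 0.1512, 0
R0 = Σ lx·mx = 5.1141 → 5.11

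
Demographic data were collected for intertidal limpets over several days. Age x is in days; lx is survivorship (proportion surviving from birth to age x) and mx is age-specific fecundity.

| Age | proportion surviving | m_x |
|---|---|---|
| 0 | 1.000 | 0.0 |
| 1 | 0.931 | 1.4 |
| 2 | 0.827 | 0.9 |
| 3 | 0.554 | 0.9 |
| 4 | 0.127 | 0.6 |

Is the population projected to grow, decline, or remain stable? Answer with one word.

R0 = Σ lx·mx = 0 + 1.3034 + 0.7443 + 0.4986 + 0.0762 = 2.6225
R0 > 1, so the population is growing.

growing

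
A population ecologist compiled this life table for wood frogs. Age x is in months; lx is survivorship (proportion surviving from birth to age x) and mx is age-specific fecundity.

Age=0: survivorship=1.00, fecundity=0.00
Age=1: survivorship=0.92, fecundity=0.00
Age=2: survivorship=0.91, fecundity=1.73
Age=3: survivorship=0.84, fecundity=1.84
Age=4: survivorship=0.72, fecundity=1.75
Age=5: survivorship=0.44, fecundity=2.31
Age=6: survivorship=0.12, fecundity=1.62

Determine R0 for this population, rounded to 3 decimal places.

lx·mx by age: 0, 0, 1.5743, 1.5456, 1.26, 1.0164, 0.1944
R0 = Σ lx·mx = 5.5907 → 5.591

5.591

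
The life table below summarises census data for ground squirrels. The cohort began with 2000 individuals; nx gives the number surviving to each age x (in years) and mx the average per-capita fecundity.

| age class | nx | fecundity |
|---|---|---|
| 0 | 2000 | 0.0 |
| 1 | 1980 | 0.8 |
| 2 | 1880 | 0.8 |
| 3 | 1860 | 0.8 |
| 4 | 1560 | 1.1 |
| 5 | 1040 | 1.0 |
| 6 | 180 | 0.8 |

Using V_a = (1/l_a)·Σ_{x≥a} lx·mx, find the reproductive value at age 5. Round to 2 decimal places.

lx = nx/n0 = nx/2000: 1, 0.99, 0.94, 0.93, 0.78, 0.52, 0.09
lx·mx for x ≥ 5: 0.52, 0.072 → sum = 0.592
V_5 = 0.592 / l_5 = 0.592 / 0.52 = 1.138462… → 1.14

1.14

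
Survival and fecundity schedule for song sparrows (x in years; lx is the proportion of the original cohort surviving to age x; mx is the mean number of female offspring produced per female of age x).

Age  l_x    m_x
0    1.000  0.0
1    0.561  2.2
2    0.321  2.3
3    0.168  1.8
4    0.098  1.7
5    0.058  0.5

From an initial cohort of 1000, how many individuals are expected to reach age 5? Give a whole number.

58

Expected survivors = N0 · l_5 = 1000 × 0.058 = 58 → 58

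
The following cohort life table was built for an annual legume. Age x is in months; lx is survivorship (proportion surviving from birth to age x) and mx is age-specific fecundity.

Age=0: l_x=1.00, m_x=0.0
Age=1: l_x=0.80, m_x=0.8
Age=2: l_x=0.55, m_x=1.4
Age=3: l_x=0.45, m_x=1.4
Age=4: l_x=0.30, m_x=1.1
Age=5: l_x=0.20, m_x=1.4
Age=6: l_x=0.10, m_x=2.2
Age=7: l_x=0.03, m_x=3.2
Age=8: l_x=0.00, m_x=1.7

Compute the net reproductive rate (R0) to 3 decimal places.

lx·mx by age: 0, 0.64, 0.77, 0.63, 0.33, 0.28, 0.22, 0.096, 0
R0 = Σ lx·mx = 2.966 → 2.966

2.966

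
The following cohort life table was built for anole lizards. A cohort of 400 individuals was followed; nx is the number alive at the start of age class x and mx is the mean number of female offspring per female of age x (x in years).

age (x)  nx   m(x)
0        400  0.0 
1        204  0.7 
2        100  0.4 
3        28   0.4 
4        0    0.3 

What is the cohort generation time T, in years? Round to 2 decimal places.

lx = nx/n0 = nx/400: 1, 0.51, 0.25, 0.07, 0
lx·mx: 0, 0.357, 0.1, 0.028, 0 → R0 = 0.485
x·lx·mx: 0, 0.357, 0.2, 0.084, 0 → Σ = 0.641
T = 0.641 / 0.485 = 1.321649… → 1.32

1.32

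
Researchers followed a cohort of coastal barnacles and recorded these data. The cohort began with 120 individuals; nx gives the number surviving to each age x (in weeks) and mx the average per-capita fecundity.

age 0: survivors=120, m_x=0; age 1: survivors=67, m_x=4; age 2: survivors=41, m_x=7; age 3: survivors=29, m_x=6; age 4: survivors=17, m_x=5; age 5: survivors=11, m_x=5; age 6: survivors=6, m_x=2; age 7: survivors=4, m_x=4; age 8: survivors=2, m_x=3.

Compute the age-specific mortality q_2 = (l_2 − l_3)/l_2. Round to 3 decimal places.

0.293

lx = nx/n0 = nx/120: 1, 0.55833…, 0.34167…, 0.24167…, 0.14167…, 0.09167…, 0.05, 0.03333…, 0.01667…
q_2 = (l_2 − l_3) / l_2 = (0.341667… − 0.241667…) / 0.341667…
     = 0.1… / 0.341667… = 0.292683… → 0.293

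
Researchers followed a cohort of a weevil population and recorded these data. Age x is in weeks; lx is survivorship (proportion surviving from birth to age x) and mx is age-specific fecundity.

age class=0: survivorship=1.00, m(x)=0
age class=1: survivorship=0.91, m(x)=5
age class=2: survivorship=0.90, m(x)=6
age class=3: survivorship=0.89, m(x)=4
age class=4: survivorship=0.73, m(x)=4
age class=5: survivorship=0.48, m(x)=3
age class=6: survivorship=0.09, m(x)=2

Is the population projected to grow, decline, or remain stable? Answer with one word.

R0 = Σ lx·mx = 0 + 4.55 + 5.4 + 3.56 + 2.92 + 1.44 + 0.18 = 18.05
R0 > 1, so the population is growing.

growing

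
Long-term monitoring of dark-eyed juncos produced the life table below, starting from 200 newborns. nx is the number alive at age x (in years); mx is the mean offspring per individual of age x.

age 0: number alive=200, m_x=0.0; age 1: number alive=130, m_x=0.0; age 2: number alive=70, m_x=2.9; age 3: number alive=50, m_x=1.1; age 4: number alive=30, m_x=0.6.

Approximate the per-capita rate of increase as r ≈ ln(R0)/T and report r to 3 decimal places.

lx = nx/n0 = nx/200: 1, 0.65, 0.35, 0.25, 0.15
R0 = Σ lx·mx = 0 + 0 + 1.015 + 0.275 + 0.09 = 1.38
Σ x·lx·mx = 3.215; T = 3.215/1.38 = 2.32971…
r ≈ ln(R0)/T = ln(1.38)/2.32971… = 0.13825… → 0.138

0.138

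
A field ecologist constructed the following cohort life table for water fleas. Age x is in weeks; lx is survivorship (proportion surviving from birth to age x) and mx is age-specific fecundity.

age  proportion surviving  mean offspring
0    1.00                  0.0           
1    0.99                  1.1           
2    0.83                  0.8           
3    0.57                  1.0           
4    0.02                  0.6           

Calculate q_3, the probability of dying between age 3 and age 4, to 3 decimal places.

0.965

q_3 = (l_3 − l_4) / l_3 = (0.57 − 0.02) / 0.57
     = 0.55 / 0.57 = 0.964912… → 0.965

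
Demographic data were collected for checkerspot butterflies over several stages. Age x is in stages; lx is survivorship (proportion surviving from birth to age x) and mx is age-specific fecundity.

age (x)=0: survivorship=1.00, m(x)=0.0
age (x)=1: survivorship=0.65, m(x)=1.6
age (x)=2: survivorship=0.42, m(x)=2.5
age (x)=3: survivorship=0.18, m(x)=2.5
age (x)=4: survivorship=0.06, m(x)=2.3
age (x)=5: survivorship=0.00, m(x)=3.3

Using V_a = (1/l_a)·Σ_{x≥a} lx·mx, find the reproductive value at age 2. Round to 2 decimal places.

3.90

lx·mx for x ≥ 2: 1.05, 0.45, 0.138, 0 → sum = 1.638
V_2 = 1.638 / l_2 = 1.638 / 0.42 = 3.9 → 3.90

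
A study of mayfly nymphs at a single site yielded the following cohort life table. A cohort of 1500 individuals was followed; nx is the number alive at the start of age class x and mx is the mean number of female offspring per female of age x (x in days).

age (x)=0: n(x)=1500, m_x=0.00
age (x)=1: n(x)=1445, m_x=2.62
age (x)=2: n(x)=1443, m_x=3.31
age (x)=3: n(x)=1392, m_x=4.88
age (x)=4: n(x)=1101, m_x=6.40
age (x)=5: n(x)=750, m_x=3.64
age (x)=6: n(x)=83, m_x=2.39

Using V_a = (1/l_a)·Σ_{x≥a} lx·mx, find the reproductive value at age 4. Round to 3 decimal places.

lx = nx/n0 = nx/1500: 1, 0.96333…, 0.962, 0.928, 0.734, 0.5, 0.05533…
lx·mx for x ≥ 4: 4.6976, 1.82, 0.132247… → sum = 6.649847…
V_4 = 6.649847… / l_4 = 6.649847… / 0.734 = 9.059737… → 9.060

9.060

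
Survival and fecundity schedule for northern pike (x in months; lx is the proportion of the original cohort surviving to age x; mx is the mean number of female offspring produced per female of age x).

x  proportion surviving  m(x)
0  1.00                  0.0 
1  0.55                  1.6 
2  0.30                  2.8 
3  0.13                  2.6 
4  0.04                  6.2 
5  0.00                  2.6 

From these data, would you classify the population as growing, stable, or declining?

growing

R0 = Σ lx·mx = 0 + 0.88 + 0.84 + 0.338 + 0.248 + 0 = 2.306
R0 > 1, so the population is growing.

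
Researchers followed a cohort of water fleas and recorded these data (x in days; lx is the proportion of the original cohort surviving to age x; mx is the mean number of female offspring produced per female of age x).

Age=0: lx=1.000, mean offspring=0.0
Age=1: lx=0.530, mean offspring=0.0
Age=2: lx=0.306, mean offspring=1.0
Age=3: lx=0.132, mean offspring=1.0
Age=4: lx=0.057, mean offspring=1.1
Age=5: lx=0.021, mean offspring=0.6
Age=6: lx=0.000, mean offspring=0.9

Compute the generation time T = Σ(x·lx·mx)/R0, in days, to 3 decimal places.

lx·mx: 0, 0, 0.306, 0.132, 0.0627, 0.0126, 0 → R0 = 0.5133
x·lx·mx: 0, 0, 0.612, 0.396, 0.2508, 0.063, 0 → Σ = 1.3218
T = 1.3218 / 0.5133 = 2.575102… → 2.575

2.575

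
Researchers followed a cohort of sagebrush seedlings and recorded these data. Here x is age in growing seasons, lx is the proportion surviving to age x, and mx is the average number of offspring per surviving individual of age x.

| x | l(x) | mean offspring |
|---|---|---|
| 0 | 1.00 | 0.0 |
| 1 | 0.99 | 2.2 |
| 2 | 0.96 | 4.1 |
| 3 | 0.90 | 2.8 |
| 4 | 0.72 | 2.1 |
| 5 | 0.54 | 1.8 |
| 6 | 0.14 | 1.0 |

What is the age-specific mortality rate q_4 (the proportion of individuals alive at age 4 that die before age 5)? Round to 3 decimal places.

0.250

q_4 = (l_4 − l_5) / l_4 = (0.72 − 0.54) / 0.72
     = 0.18 / 0.72 = 0.25 → 0.250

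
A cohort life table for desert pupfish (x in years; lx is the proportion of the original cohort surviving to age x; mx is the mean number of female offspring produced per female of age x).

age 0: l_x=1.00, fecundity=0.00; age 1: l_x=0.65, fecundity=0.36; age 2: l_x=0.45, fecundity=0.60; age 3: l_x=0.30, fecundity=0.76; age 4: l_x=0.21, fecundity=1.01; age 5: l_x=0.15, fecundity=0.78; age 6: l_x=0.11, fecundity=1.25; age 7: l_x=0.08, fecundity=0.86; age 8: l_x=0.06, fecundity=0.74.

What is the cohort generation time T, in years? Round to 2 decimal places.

3.47

lx·mx: 0, 0.234, 0.27, 0.228, 0.2121, 0.117, 0.1375, 0.0688, 0.0444 → R0 = 1.3118
x·lx·mx: 0, 0.234, 0.54, 0.684, 0.8484, 0.585, 0.825, 0.4816, 0.3552 → Σ = 4.5532
T = 4.5532 / 1.3118 = 3.470956… → 3.47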